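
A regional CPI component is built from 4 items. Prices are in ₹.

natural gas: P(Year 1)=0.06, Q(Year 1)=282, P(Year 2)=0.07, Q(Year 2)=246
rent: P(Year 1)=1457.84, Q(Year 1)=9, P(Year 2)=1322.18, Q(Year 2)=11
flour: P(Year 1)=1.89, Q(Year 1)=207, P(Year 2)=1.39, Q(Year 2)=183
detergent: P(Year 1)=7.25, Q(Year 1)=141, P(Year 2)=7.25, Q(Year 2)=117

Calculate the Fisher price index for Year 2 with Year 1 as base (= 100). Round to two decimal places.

Laspeyres component (base-period weights):
ΣP(Year 2)Q(Year 1) = 0.07×282 + 1322.18×9 + 1.39×207 + 7.25×141 = 19.74 + 11899.62 + 287.73 + 1022.25 = 13229.34
ΣP(Year 1)Q(Year 1) = 0.06×282 + 1457.84×9 + 1.89×207 + 7.25×141 = 16.92 + 13120.56 + 391.23 + 1022.25 = 14550.96
L = 13229.34 / 14550.96 × 100 = 90.9173
Paasche component (current-period weights):
ΣP(Year 2)Q(Year 2) = 0.07×246 + 1322.18×11 + 1.39×183 + 7.25×117 = 17.22 + 14543.98 + 254.37 + 848.25 = 15663.82
ΣP(Year 1)Q(Year 2) = 0.06×246 + 1457.84×11 + 1.89×183 + 7.25×117 = 14.76 + 16036.24 + 345.87 + 848.25 = 17245.12
P = 15663.82 / 17245.12 × 100 = 90.8304
Fisher = √(L × P) = √(90.9173 × 90.8304) = 90.8739

90.87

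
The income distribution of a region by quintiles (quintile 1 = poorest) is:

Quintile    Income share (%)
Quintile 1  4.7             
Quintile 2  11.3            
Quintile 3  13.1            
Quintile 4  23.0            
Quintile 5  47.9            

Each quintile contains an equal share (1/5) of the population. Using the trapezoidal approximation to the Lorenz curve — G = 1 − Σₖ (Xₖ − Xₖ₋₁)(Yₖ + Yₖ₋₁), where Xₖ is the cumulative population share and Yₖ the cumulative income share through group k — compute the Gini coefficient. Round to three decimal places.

Cumulative income shares Yₖ: 0.0470, 0.1600, 0.2910, 0.5210, 1.0000
Σ (Xₖ−Xₖ₋₁)(Yₖ+Yₖ₋₁) = (1/5)(0.0470+0.0000) + (1/5)(0.1600+0.0470) + (1/5)(0.2910+0.1600) + (1/5)(0.5210+0.2910) + (1/5)(1.0000+0.5210)
  = 0.0094 + 0.0414 + 0.0902 + 0.1624 + 0.3042 = 0.6076
G = 1 − 0.6076 = 0.3924

0.392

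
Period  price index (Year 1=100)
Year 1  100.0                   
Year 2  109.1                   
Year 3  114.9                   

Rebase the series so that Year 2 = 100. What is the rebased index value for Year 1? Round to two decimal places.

Rebased(Year 1) = 100.0 / 109.1 × 100 = 91.6590

91.66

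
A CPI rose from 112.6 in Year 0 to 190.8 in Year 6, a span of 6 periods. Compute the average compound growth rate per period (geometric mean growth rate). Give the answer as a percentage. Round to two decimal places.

Growth factor = (190.8/112.6)^(1/6) = (1.694494)^(1/6) = 1.091876
Growth rate = 1.091876 − 1 = 0.091876 = 9.1876%

9.19%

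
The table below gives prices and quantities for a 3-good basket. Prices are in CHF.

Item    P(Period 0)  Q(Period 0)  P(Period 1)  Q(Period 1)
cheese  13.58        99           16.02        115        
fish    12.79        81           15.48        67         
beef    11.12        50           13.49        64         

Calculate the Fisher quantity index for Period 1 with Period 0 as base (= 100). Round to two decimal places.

Laspeyres component (base-period weights):
ΣP(Period 0)Q(Period 1) = 13.58×115 + 12.79×67 + 11.12×64 = 1561.7 + 856.93 + 711.68 = 3130.31
ΣP(Period 0)Q(Period 0) = 13.58×99 + 12.79×81 + 11.12×50 = 1344.42 + 1035.99 + 556 = 2936.41
L = 3130.31 / 2936.41 × 100 = 106.6033
Paasche component (current-period weights):
ΣP(Period 1)Q(Period 1) = 16.02×115 + 15.48×67 + 13.49×64 = 1842.3 + 1037.16 + 863.36 = 3742.82
ΣP(Period 1)Q(Period 0) = 16.02×99 + 15.48×81 + 13.49×50 = 1585.98 + 1253.88 + 674.5 = 3514.36
P = 3742.82 / 3514.36 × 100 = 106.5008
Fisher = √(L × P) = √(106.6033 × 106.5008) = 106.5520

106.55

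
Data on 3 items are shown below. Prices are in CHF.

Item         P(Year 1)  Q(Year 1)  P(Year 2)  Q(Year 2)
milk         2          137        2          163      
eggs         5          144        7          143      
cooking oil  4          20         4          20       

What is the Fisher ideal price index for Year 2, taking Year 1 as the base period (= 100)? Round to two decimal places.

Laspeyres component (base-period weights):
ΣP(Year 2)Q(Year 1) = 2×137 + 7×144 + 4×20 = 274 + 1008 + 80 = 1362
ΣP(Year 1)Q(Year 1) = 2×137 + 5×144 + 4×20 = 274 + 720 + 80 = 1074
L = 1362 / 1074 × 100 = 126.8156
Paasche component (current-period weights):
ΣP(Year 2)Q(Year 2) = 2×163 + 7×143 + 4×20 = 326 + 1001 + 80 = 1407
ΣP(Year 1)Q(Year 2) = 2×163 + 5×143 + 4×20 = 326 + 715 + 80 = 1121
P = 1407 / 1121 × 100 = 125.5129
Fisher = √(L × P) = √(126.8156 × 125.5129) = 126.1626

126.16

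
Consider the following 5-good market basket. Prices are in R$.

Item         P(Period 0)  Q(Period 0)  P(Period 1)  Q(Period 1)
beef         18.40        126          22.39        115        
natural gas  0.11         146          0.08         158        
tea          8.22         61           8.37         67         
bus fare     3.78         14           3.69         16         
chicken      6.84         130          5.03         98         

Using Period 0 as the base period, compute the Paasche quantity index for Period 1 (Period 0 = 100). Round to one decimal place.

Paasche quantity index uses current-period prices as weights.
ΣP(Period 1)·Q(Period 1) = 22.39×115 + 0.08×158 + 8.37×67 + 3.69×16 + 5.03×98 = 2574.85 + 12.64 + 560.79 + 59.04 + 492.94 = 3700.26
ΣP(Period 1)·Q(Period 0) = 22.39×126 + 0.08×146 + 8.37×61 + 3.69×14 + 5.03×130 = 2821.14 + 11.68 + 510.57 + 51.66 + 653.9 = 4048.95
Index = 3700.26 / 4048.95 × 100 = 91.3881

91.4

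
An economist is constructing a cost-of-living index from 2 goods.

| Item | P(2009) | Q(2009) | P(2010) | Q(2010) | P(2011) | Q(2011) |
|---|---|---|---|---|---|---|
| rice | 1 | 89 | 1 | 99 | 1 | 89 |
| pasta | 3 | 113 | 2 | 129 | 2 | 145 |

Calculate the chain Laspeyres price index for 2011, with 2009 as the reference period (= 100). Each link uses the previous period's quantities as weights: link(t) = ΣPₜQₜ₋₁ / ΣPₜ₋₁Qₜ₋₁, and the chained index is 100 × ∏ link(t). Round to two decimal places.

Link 2009→2010:
ΣP(2010)Q(2009) = 1×89 + 2×113 = 89 + 226 = 315
ΣP(2009)Q(2009) = 1×89 + 3×113 = 89 + 339 = 428
link = 315/428 = 0.735981
Link 2010→2011:
ΣP(2011)Q(2010) = 1×99 + 2×129 = 99 + 258 = 357
ΣP(2010)Q(2010) = 1×99 + 2×129 = 99 + 258 = 357
link = 357/357 = 1.000000
Chained index = 100 × 0.735981 × 1.000000 = 73.5981

73.60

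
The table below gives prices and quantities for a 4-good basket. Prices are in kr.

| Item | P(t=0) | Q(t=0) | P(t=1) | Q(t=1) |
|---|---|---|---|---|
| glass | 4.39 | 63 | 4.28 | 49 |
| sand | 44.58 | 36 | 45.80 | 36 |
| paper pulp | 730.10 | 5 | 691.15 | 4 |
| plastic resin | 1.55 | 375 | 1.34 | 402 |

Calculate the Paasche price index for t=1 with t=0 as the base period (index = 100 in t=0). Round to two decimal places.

96.24

Paasche price index uses current-period quantities as weights.
ΣP(t=1)·Q(t=1) = 4.28×49 + 45.80×36 + 691.15×4 + 1.34×402 = 209.72 + 1648.8 + 2764.6 + 538.68 = 5161.8
ΣP(t=0)·Q(t=1) = 4.39×49 + 44.58×36 + 730.10×4 + 1.55×402 = 215.11 + 1604.88 + 2920.4 + 623.1 = 5363.49
Index = 5161.8 / 5363.49 × 100 = 96.2396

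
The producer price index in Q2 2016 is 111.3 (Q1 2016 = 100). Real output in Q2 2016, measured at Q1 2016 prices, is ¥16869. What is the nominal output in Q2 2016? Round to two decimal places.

18775.20

Nominal = Real × (Index/100) = 16869 × (111.3/100)
        = 16869 × 1.113 = 18775.1970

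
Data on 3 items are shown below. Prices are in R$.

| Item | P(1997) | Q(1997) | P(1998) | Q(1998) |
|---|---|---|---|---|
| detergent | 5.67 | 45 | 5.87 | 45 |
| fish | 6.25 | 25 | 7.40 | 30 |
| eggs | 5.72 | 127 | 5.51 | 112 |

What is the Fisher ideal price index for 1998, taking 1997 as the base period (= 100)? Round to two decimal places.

Laspeyres component (base-period weights):
ΣP(1998)Q(1997) = 5.87×45 + 7.40×25 + 5.51×127 = 264.15 + 185 + 699.77 = 1148.92
ΣP(1997)Q(1997) = 5.67×45 + 6.25×25 + 5.72×127 = 255.15 + 156.25 + 726.44 = 1137.84
L = 1148.92 / 1137.84 × 100 = 100.9738
Paasche component (current-period weights):
ΣP(1998)Q(1998) = 5.87×45 + 7.40×30 + 5.51×112 = 264.15 + 222 + 617.12 = 1103.27
ΣP(1997)Q(1998) = 5.67×45 + 6.25×30 + 5.72×112 = 255.15 + 187.5 + 640.64 = 1083.29
P = 1103.27 / 1083.29 × 100 = 101.8444
Fisher = √(L × P) = √(100.9738 × 101.8444) = 101.4081

101.41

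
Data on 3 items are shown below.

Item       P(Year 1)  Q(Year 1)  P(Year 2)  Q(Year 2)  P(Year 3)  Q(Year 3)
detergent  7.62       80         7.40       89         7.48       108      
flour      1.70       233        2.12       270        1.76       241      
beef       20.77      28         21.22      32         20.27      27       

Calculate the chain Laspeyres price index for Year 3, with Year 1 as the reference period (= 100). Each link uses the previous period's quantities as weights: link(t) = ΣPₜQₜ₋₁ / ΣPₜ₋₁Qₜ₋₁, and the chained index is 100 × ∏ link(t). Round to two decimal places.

99.17

Link Year 1→Year 2:
ΣP(Year 2)Q(Year 1) = 7.40×80 + 2.12×233 + 21.22×28 = 592 + 493.96 + 594.16 = 1680.12
ΣP(Year 1)Q(Year 1) = 7.62×80 + 1.70×233 + 20.77×28 = 609.6 + 396.1 + 581.56 = 1587.26
link = 1680.12/1587.26 = 1.058503
Link Year 2→Year 3:
ΣP(Year 3)Q(Year 2) = 7.48×89 + 1.76×270 + 20.27×32 = 665.72 + 475.2 + 648.64 = 1789.56
ΣP(Year 2)Q(Year 2) = 7.40×89 + 2.12×270 + 21.22×32 = 658.6 + 572.4 + 679.04 = 1910.04
link = 1789.56/1910.04 = 0.936923
Chained index = 100 × 1.058503 × 0.936923 = 99.1736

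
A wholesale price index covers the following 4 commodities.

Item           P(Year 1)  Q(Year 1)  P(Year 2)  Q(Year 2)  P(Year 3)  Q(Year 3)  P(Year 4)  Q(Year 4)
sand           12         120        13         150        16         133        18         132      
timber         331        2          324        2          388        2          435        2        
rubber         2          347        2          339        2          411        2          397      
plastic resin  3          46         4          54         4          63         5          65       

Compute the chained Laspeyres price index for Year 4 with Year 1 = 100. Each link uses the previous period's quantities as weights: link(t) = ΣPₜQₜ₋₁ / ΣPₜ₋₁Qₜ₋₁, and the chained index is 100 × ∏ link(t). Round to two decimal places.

Link Year 1→Year 2:
ΣP(Year 2)Q(Year 1) = 13×120 + 324×2 + 2×347 + 4×46 = 1560 + 648 + 694 + 184 = 3086
ΣP(Year 1)Q(Year 1) = 12×120 + 331×2 + 2×347 + 3×46 = 1440 + 662 + 694 + 138 = 2934
link = 3086/2934 = 1.051806
Link Year 2→Year 3:
ΣP(Year 3)Q(Year 2) = 16×150 + 388×2 + 2×339 + 4×54 = 2400 + 776 + 678 + 216 = 4070
ΣP(Year 2)Q(Year 2) = 13×150 + 324×2 + 2×339 + 4×54 = 1950 + 648 + 678 + 216 = 3492
link = 4070/3492 = 1.165521
Link Year 3→Year 4:
ΣP(Year 4)Q(Year 3) = 18×133 + 435×2 + 2×411 + 5×63 = 2394 + 870 + 822 + 315 = 4401
ΣP(Year 3)Q(Year 3) = 16×133 + 388×2 + 2×411 + 4×63 = 2128 + 776 + 822 + 252 = 3978
link = 4401/3978 = 1.106335
Chained index = 100 × 1.051806 × 1.165521 × 1.106335 = 135.6259

135.63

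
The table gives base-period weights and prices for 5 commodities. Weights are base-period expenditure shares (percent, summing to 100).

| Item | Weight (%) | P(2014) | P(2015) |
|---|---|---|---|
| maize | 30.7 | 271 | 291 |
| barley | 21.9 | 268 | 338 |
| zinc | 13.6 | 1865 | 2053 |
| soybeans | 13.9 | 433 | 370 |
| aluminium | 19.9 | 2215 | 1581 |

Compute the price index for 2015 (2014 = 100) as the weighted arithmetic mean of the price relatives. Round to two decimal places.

maize: 30.7 × (291/271) = 30.7 × 1.073801 = 32.9657
barley: 21.9 × (338/268) = 21.9 × 1.261194 = 27.6201
zinc: 13.6 × (2053/1865) = 13.6 × 1.100804 = 14.9709
soybeans: 13.9 × (370/433) = 13.9 × 0.854503 = 11.8776
aluminium: 19.9 × (1581/2215) = 19.9 × 0.713770 = 14.2040
Index = Σ wᵢ·(p₁ᵢ/p₀ᵢ) = 32.9657 + 27.6201 + 14.9709 + 11.8776 + 14.2040 = 101.6384

101.64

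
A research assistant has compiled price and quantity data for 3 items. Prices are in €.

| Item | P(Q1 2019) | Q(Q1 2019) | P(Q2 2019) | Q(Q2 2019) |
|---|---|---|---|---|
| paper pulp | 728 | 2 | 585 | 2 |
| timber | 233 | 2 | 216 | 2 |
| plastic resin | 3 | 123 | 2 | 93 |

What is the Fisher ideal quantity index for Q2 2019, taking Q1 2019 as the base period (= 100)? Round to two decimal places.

Laspeyres component (base-period weights):
ΣP(Q1 2019)Q(Q2 2019) = 728×2 + 233×2 + 3×93 = 1456 + 466 + 279 = 2201
ΣP(Q1 2019)Q(Q1 2019) = 728×2 + 233×2 + 3×123 = 1456 + 466 + 369 = 2291
L = 2201 / 2291 × 100 = 96.0716
Paasche component (current-period weights):
ΣP(Q2 2019)Q(Q2 2019) = 585×2 + 216×2 + 2×93 = 1170 + 432 + 186 = 1788
ΣP(Q2 2019)Q(Q1 2019) = 585×2 + 216×2 + 2×123 = 1170 + 432 + 246 = 1848
P = 1788 / 1848 × 100 = 96.7532
Fisher = √(L × P) = √(96.0716 × 96.7532) = 96.4118

96.41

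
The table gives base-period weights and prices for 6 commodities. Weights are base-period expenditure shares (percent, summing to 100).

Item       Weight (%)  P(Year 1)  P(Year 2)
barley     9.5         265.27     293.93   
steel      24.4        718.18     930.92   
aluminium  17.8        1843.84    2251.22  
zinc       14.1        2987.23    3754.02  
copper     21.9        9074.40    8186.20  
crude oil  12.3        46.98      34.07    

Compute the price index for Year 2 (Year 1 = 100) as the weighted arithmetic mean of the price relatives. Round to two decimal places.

barley: 9.5 × (293.93/265.27) = 9.5 × 1.108041 = 10.5264
steel: 24.4 × (930.92/718.18) = 24.4 × 1.296221 = 31.6278
aluminium: 17.8 × (2251.22/1843.84) = 17.8 × 1.220941 = 21.7328
zinc: 14.1 × (3754.02/2987.23) = 14.1 × 1.256689 = 17.7193
copper: 21.9 × (8186.20/9074.40) = 21.9 × 0.902120 = 19.7564
crude oil: 12.3 × (34.07/46.98) = 12.3 × 0.725202 = 8.9200
Index = Σ wᵢ·(p₁ᵢ/p₀ᵢ) = 10.5264 + 31.6278 + 21.7328 + 17.7193 + 19.7564 + 8.9200 = 110.2827

110.28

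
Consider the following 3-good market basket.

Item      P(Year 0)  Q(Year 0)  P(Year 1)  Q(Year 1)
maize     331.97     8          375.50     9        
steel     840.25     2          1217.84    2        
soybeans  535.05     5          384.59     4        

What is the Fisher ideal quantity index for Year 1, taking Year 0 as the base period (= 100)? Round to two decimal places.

Laspeyres component (base-period weights):
ΣP(Year 0)Q(Year 1) = 331.97×9 + 840.25×2 + 535.05×4 = 2987.73 + 1680.5 + 2140.2 = 6808.43
ΣP(Year 0)Q(Year 0) = 331.97×8 + 840.25×2 + 535.05×5 = 2655.76 + 1680.5 + 2675.25 = 7011.51
L = 6808.43 / 7011.51 × 100 = 97.1036
Paasche component (current-period weights):
ΣP(Year 1)Q(Year 1) = 375.50×9 + 1217.84×2 + 384.59×4 = 3379.5 + 2435.68 + 1538.36 = 7353.54
ΣP(Year 1)Q(Year 0) = 375.50×8 + 1217.84×2 + 384.59×5 = 3004 + 2435.68 + 1922.95 = 7362.63
P = 7353.54 / 7362.63 × 100 = 99.8765
Fisher = √(L × P) = √(97.1036 × 99.8765) = 98.4803

98.48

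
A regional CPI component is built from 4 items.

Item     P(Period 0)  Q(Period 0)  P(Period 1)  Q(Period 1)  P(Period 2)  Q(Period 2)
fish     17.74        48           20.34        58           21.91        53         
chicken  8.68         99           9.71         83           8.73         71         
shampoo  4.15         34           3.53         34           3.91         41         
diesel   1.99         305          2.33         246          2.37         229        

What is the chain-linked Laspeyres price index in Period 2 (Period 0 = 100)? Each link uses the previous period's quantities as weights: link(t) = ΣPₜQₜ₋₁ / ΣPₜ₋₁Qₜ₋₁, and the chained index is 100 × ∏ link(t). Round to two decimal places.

Link Period 0→Period 1:
ΣP(Period 1)Q(Period 0) = 20.34×48 + 9.71×99 + 3.53×34 + 2.33×305 = 976.32 + 961.29 + 120.02 + 710.65 = 2768.28
ΣP(Period 0)Q(Period 0) = 17.74×48 + 8.68×99 + 4.15×34 + 1.99×305 = 851.52 + 859.32 + 141.1 + 606.95 = 2458.89
link = 2768.28/2458.89 = 1.125825
Link Period 1→Period 2:
ΣP(Period 2)Q(Period 1) = 21.91×58 + 8.73×83 + 3.91×34 + 2.37×246 = 1270.78 + 724.59 + 132.94 + 583.02 = 2711.33
ΣP(Period 1)Q(Period 1) = 20.34×58 + 9.71×83 + 3.53×34 + 2.33×246 = 1179.72 + 805.93 + 120.02 + 573.18 = 2678.85
link = 2711.33/2678.85 = 1.012125
Chained index = 100 × 1.125825 × 1.012125 = 113.9475

113.95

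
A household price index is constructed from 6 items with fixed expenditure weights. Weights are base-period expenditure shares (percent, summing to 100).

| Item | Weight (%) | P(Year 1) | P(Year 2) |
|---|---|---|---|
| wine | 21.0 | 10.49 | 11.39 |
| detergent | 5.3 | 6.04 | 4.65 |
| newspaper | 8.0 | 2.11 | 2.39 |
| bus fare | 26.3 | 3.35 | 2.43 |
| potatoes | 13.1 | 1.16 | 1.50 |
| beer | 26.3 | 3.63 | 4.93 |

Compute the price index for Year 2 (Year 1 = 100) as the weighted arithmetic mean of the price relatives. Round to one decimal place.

wine: 21.0 × (11.39/10.49) = 21.0 × 1.085796 = 22.8017
detergent: 5.3 × (4.65/6.04) = 5.3 × 0.769868 = 4.0803
newspaper: 8.0 × (2.39/2.11) = 8.0 × 1.132701 = 9.0616
bus fare: 26.3 × (2.43/3.35) = 26.3 × 0.725373 = 19.0773
potatoes: 13.1 × (1.50/1.16) = 13.1 × 1.293103 = 16.9397
beer: 26.3 × (4.93/3.63) = 26.3 × 1.358127 = 35.7187
Index = Σ wᵢ·(p₁ᵢ/p₀ᵢ) = 22.8017 + 4.0803 + 9.0616 + 19.0773 + 16.9397 + 35.7187 = 107.6793

107.7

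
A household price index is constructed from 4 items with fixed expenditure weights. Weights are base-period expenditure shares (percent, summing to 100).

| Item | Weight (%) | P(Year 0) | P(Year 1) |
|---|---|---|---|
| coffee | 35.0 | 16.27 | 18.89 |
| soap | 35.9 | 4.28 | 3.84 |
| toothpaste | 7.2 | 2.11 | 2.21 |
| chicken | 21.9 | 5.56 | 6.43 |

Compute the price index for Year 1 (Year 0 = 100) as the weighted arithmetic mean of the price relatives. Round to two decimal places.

105.71

coffee: 35.0 × (18.89/16.27) = 35.0 × 1.161033 = 40.6361
soap: 35.9 × (3.84/4.28) = 35.9 × 0.897196 = 32.2093
toothpaste: 7.2 × (2.21/2.11) = 7.2 × 1.047393 = 7.5412
chicken: 21.9 × (6.43/5.56) = 21.9 × 1.156475 = 25.3268
Index = Σ wᵢ·(p₁ᵢ/p₀ᵢ) = 40.6361 + 32.2093 + 7.5412 + 25.3268 = 105.7135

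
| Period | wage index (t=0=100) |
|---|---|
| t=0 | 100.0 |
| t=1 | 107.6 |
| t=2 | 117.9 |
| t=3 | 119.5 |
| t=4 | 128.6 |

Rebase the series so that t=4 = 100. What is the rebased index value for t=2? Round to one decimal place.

Rebased(t=2) = 117.9 / 128.6 × 100 = 91.6796

91.7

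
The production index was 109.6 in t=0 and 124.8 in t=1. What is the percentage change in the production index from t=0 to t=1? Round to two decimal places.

13.87%

Change = (124.8 − 109.6) / 109.6 × 100
       = 15.2 / 109.6 × 100 = 13.8686%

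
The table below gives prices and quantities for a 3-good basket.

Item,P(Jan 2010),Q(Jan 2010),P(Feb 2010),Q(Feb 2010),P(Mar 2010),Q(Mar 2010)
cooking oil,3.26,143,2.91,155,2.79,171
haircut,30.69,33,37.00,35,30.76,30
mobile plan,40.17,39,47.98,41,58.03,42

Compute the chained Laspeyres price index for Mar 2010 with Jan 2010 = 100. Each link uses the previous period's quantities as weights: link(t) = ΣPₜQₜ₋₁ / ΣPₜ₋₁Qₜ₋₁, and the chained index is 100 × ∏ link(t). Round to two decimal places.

Link Jan 2010→Feb 2010:
ΣP(Feb 2010)Q(Jan 2010) = 2.91×143 + 37.00×33 + 47.98×39 = 416.13 + 1221 + 1871.22 = 3508.35
ΣP(Jan 2010)Q(Jan 2010) = 3.26×143 + 30.69×33 + 40.17×39 = 466.18 + 1012.77 + 1566.63 = 3045.58
link = 3508.35/3045.58 = 1.151948
Link Feb 2010→Mar 2010:
ΣP(Mar 2010)Q(Feb 2010) = 2.79×155 + 30.76×35 + 58.03×41 = 432.45 + 1076.6 + 2379.23 = 3888.28
ΣP(Feb 2010)Q(Feb 2010) = 2.91×155 + 37.00×35 + 47.98×41 = 451.05 + 1295 + 1967.18 = 3713.23
link = 3888.28/3713.23 = 1.047142
Chained index = 100 × 1.151948 × 1.047142 = 120.6253

120.63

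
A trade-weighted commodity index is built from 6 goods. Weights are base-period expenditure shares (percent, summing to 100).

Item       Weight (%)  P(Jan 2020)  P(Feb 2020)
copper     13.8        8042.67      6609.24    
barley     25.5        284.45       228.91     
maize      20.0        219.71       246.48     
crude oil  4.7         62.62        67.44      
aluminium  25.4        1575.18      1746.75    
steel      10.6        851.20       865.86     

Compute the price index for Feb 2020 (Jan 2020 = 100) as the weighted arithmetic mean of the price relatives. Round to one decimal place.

98.3

copper: 13.8 × (6609.24/8042.67) = 13.8 × 0.821772 = 11.3405
barley: 25.5 × (228.91/284.45) = 25.5 × 0.804746 = 20.5210
maize: 20.0 × (246.48/219.71) = 20.0 × 1.121842 = 22.4368
crude oil: 4.7 × (67.44/62.62) = 4.7 × 1.076972 = 5.0618
aluminium: 25.4 × (1746.75/1575.18) = 25.4 × 1.108921 = 28.1666
steel: 10.6 × (865.86/851.20) = 10.6 × 1.017223 = 10.7826
Index = Σ wᵢ·(p₁ᵢ/p₀ᵢ) = 11.3405 + 20.5210 + 22.4368 + 5.0618 + 28.1666 + 10.7826 = 98.3092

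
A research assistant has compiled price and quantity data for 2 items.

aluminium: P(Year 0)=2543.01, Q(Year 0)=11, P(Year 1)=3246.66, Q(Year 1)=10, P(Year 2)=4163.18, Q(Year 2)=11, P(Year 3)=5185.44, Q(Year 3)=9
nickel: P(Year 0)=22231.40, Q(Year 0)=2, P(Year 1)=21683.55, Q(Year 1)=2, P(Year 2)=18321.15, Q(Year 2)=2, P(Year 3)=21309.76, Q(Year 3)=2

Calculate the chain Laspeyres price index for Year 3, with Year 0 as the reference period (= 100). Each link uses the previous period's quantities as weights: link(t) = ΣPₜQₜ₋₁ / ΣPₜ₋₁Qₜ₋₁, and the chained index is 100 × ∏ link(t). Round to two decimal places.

136.23

Link Year 0→Year 1:
ΣP(Year 1)Q(Year 0) = 3246.66×11 + 21683.55×2 = 35713.26 + 43367.1 = 79080.36
ΣP(Year 0)Q(Year 0) = 2543.01×11 + 22231.40×2 = 27973.11 + 44462.8 = 72435.91
link = 79080.36/72435.91 = 1.091729
Link Year 1→Year 2:
ΣP(Year 2)Q(Year 1) = 4163.18×10 + 18321.15×2 = 41631.8 + 36642.3 = 78274.1
ΣP(Year 1)Q(Year 1) = 3246.66×10 + 21683.55×2 = 32466.6 + 43367.1 = 75833.7
link = 78274.1/75833.7 = 1.032181
Link Year 2→Year 3:
ΣP(Year 3)Q(Year 2) = 5185.44×11 + 21309.76×2 = 57039.84 + 42619.52 = 99659.36
ΣP(Year 2)Q(Year 2) = 4163.18×11 + 18321.15×2 = 45794.98 + 36642.3 = 82437.28
link = 99659.36/82437.28 = 1.208911
Chained index = 100 × 1.091729 × 1.032181 × 1.208911 = 136.2276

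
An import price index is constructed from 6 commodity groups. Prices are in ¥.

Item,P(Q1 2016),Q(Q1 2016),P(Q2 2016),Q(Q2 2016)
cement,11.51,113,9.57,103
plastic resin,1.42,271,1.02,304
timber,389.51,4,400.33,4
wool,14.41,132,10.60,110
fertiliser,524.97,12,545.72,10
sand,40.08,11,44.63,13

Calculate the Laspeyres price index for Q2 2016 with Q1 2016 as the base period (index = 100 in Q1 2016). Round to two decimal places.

95.89

Laspeyres price index uses base-period quantities as weights.
ΣP(Q2 2016)·Q(Q1 2016) = 9.57×113 + 1.02×271 + 400.33×4 + 10.60×132 + 545.72×12 + 44.63×11 = 1081.41 + 276.42 + 1601.32 + 1399.2 + 6548.64 + 490.93 = 11397.92
ΣP(Q1 2016)·Q(Q1 2016) = 11.51×113 + 1.42×271 + 389.51×4 + 14.41×132 + 524.97×12 + 40.08×11 = 1300.63 + 384.82 + 1558.04 + 1902.12 + 6299.64 + 440.88 = 11886.13
Index = 11397.92 / 11886.13 × 100 = 95.8926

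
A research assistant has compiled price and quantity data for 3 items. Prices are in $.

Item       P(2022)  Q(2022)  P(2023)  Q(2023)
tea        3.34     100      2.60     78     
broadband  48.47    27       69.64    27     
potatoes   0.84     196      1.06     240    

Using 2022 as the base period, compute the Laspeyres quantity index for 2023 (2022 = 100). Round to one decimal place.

98.0

Laspeyres quantity index uses base-period prices as weights.
ΣP(2022)·Q(2023) = 3.34×78 + 48.47×27 + 0.84×240 = 260.52 + 1308.69 + 201.6 = 1770.81
ΣP(2022)·Q(2022) = 3.34×100 + 48.47×27 + 0.84×196 = 334 + 1308.69 + 164.64 = 1807.33
Index = 1770.81 / 1807.33 × 100 = 97.9793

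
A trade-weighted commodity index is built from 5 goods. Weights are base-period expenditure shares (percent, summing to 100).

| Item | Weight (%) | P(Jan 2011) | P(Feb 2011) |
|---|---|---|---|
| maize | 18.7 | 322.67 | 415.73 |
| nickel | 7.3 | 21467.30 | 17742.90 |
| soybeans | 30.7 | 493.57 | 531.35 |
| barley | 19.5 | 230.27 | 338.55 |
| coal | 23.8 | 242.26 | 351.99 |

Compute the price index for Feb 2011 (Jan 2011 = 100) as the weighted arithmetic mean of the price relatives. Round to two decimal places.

126.43

maize: 18.7 × (415.73/322.67) = 18.7 × 1.288406 = 24.0932
nickel: 7.3 × (17742.90/21467.30) = 7.3 × 0.826508 = 6.0335
soybeans: 30.7 × (531.35/493.57) = 30.7 × 1.076544 = 33.0499
barley: 19.5 × (338.55/230.27) = 19.5 × 1.470231 = 28.6695
coal: 23.8 × (351.99/242.26) = 23.8 × 1.452943 = 34.5800
Index = Σ wᵢ·(p₁ᵢ/p₀ᵢ) = 24.0932 + 6.0335 + 33.0499 + 28.6695 + 34.5800 = 126.4262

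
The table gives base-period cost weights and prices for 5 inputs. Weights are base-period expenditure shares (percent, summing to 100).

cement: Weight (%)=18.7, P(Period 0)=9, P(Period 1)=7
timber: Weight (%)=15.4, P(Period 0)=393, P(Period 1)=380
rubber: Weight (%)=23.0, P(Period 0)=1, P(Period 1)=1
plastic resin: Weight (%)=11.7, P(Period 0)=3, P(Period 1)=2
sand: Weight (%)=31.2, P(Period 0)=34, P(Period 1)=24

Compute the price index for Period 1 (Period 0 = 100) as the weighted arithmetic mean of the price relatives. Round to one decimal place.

82.3

cement: 18.7 × (7/9) = 18.7 × 0.777778 = 14.5444
timber: 15.4 × (380/393) = 15.4 × 0.966921 = 14.8906
rubber: 23.0 × (1/1) = 23.0 × 1.000000 = 23.0000
plastic resin: 11.7 × (2/3) = 11.7 × 0.666667 = 7.8000
sand: 31.2 × (24/34) = 31.2 × 0.705882 = 22.0235
Index = Σ wᵢ·(p₁ᵢ/p₀ᵢ) = 14.5444 + 14.8906 + 23.0000 + 7.8000 + 22.0235 = 82.2586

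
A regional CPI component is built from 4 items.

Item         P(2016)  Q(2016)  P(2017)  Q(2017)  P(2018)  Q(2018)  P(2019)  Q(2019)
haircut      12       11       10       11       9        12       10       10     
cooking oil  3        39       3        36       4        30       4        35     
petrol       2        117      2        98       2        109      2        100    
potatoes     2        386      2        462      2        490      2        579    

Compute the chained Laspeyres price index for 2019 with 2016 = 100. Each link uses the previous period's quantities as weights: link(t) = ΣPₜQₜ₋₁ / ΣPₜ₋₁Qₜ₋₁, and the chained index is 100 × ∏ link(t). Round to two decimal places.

Link 2016→2017:
ΣP(2017)Q(2016) = 10×11 + 3×39 + 2×117 + 2×386 = 110 + 117 + 234 + 772 = 1233
ΣP(2016)Q(2016) = 12×11 + 3×39 + 2×117 + 2×386 = 132 + 117 + 234 + 772 = 1255
link = 1233/1255 = 0.982470
Link 2017→2018:
ΣP(2018)Q(2017) = 9×11 + 4×36 + 2×98 + 2×462 = 99 + 144 + 196 + 924 = 1363
ΣP(2017)Q(2017) = 10×11 + 3×36 + 2×98 + 2×462 = 110 + 108 + 196 + 924 = 1338
link = 1363/1338 = 1.018685
Link 2018→2019:
ΣP(2019)Q(2018) = 10×12 + 4×30 + 2×109 + 2×490 = 120 + 120 + 218 + 980 = 1438
ΣP(2018)Q(2018) = 9×12 + 4×30 + 2×109 + 2×490 = 108 + 120 + 218 + 980 = 1426
link = 1438/1426 = 1.008415
Chained index = 100 × 0.982470 × 1.018685 × 1.008415 = 100.9249

100.92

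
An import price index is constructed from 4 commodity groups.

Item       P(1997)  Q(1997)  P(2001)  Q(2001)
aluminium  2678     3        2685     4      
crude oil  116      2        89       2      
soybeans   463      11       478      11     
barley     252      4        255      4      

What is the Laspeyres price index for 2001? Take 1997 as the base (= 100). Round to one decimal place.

101.0

Laspeyres price index uses base-period quantities as weights.
ΣP(2001)·Q(1997) = 2685×3 + 89×2 + 478×11 + 255×4 = 8055 + 178 + 5258 + 1020 = 14511
ΣP(1997)·Q(1997) = 2678×3 + 116×2 + 463×11 + 252×4 = 8034 + 232 + 5093 + 1008 = 14367
Index = 14511 / 14367 × 100 = 101.0023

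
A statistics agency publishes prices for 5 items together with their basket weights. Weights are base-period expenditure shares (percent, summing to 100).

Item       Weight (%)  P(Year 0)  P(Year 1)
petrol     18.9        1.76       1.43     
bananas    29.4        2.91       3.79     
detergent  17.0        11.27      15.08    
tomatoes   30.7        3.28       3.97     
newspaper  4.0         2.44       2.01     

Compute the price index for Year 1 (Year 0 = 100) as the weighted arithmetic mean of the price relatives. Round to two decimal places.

petrol: 18.9 × (1.43/1.76) = 18.9 × 0.812500 = 15.3562
bananas: 29.4 × (3.79/2.91) = 29.4 × 1.302405 = 38.2907
detergent: 17.0 × (15.08/11.27) = 17.0 × 1.338066 = 22.7471
tomatoes: 30.7 × (3.97/3.28) = 30.7 × 1.210366 = 37.1582
newspaper: 4.0 × (2.01/2.44) = 4.0 × 0.823770 = 3.2951
Index = Σ wᵢ·(p₁ᵢ/p₀ᵢ) = 15.3562 + 38.2907 + 22.7471 + 37.1582 + 3.2951 = 116.8474

116.85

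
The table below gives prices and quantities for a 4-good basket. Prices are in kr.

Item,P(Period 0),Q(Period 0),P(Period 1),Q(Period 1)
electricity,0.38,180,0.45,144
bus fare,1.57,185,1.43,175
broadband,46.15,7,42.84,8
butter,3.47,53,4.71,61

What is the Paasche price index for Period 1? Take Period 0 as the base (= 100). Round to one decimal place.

103.8

Paasche price index uses current-period quantities as weights.
ΣP(Period 1)·Q(Period 1) = 0.45×144 + 1.43×175 + 42.84×8 + 4.71×61 = 64.8 + 250.25 + 342.72 + 287.31 = 945.08
ΣP(Period 0)·Q(Period 1) = 0.38×144 + 1.57×175 + 46.15×8 + 3.47×61 = 54.72 + 274.75 + 369.2 + 211.67 = 910.34
Index = 945.08 / 910.34 × 100 = 103.8162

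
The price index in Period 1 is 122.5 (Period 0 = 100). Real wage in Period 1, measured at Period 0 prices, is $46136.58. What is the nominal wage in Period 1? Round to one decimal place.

56517.3

Nominal = Real × (Index/100) = 46136.58 × (122.5/100)
        = 46136.58 × 1.225 = 56517.3105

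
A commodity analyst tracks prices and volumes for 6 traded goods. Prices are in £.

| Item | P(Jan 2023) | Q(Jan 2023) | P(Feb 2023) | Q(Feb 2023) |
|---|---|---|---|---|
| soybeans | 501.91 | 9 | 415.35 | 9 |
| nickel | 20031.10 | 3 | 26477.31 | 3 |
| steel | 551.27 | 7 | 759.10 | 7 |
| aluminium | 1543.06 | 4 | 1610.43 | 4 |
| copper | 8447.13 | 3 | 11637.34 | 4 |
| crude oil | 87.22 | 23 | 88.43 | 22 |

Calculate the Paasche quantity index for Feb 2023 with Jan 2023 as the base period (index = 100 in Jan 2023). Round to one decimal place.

108.8

Paasche quantity index uses current-period prices as weights.
ΣP(Feb 2023)·Q(Feb 2023) = 415.35×9 + 26477.31×3 + 759.10×7 + 1610.43×4 + 11637.34×4 + 88.43×22 = 3738.15 + 79431.93 + 5313.7 + 6441.72 + 46549.36 + 1945.46 = 143420.32
ΣP(Feb 2023)·Q(Jan 2023) = 415.35×9 + 26477.31×3 + 759.10×7 + 1610.43×4 + 11637.34×3 + 88.43×23 = 3738.15 + 79431.93 + 5313.7 + 6441.72 + 34912.02 + 2033.89 = 131871.41
Index = 143420.32 / 131871.41 × 100 = 108.7577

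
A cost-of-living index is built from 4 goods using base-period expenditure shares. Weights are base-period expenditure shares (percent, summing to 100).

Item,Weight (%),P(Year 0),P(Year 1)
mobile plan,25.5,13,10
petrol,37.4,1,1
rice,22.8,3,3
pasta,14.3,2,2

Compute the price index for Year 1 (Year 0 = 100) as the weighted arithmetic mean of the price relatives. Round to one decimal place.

94.1

mobile plan: 25.5 × (10/13) = 25.5 × 0.769231 = 19.6154
petrol: 37.4 × (1/1) = 37.4 × 1.000000 = 37.4000
rice: 22.8 × (3/3) = 22.8 × 1.000000 = 22.8000
pasta: 14.3 × (2/2) = 14.3 × 1.000000 = 14.3000
Index = Σ wᵢ·(p₁ᵢ/p₀ᵢ) = 19.6154 + 37.4000 + 22.8000 + 14.3000 = 94.1154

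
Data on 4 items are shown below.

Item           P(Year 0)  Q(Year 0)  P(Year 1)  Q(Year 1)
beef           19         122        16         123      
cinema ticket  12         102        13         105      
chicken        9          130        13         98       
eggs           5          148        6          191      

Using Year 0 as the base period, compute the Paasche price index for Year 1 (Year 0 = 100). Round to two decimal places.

105.87

Paasche price index uses current-period quantities as weights.
ΣP(Year 1)·Q(Year 1) = 16×123 + 13×105 + 13×98 + 6×191 = 1968 + 1365 + 1274 + 1146 = 5753
ΣP(Year 0)·Q(Year 1) = 19×123 + 12×105 + 9×98 + 5×191 = 2337 + 1260 + 882 + 955 = 5434
Index = 5753 / 5434 × 100 = 105.8704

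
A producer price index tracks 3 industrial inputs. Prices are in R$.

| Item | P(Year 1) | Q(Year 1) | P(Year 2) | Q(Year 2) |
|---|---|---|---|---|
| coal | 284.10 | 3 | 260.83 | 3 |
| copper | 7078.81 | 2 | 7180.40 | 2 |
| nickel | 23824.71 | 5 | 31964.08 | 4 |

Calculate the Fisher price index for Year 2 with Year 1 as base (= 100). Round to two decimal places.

130.04

Laspeyres component (base-period weights):
ΣP(Year 2)Q(Year 1) = 260.83×3 + 7180.40×2 + 31964.08×5 = 782.49 + 14360.8 + 159820.4 = 174963.69
ΣP(Year 1)Q(Year 1) = 284.10×3 + 7078.81×2 + 23824.71×5 = 852.3 + 14157.62 + 119123.55 = 134133.47
L = 174963.69 / 134133.47 × 100 = 130.4400
Paasche component (current-period weights):
ΣP(Year 2)Q(Year 2) = 260.83×3 + 7180.40×2 + 31964.08×4 = 782.49 + 14360.8 + 127856.32 = 142999.61
ΣP(Year 1)Q(Year 2) = 284.10×3 + 7078.81×2 + 23824.71×4 = 852.3 + 14157.62 + 95298.84 = 110308.76
P = 142999.61 / 110308.76 × 100 = 129.6358
Fisher = √(L × P) = √(130.4400 × 129.6358) = 130.0373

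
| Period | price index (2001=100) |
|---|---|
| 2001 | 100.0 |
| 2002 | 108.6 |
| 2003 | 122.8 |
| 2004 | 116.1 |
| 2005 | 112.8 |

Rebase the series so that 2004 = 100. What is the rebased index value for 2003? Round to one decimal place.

105.8

Rebased(2003) = 122.8 / 116.1 × 100 = 105.7709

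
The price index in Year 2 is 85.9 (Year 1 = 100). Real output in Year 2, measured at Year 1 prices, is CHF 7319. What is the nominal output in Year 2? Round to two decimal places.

6287.02

Nominal = Real × (Index/100) = 7319 × (85.9/100)
        = 7319 × 0.859 = 6287.0210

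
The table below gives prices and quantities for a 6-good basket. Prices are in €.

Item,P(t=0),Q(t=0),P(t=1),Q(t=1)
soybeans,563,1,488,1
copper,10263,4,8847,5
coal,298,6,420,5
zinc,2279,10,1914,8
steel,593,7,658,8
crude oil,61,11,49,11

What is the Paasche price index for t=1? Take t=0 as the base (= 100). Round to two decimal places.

88.21

Paasche price index uses current-period quantities as weights.
ΣP(t=1)·Q(t=1) = 488×1 + 8847×5 + 420×5 + 1914×8 + 658×8 + 49×11 = 488 + 44235 + 2100 + 15312 + 5264 + 539 = 67938
ΣP(t=0)·Q(t=1) = 563×1 + 10263×5 + 298×5 + 2279×8 + 593×8 + 61×11 = 563 + 51315 + 1490 + 18232 + 4744 + 671 = 77015
Index = 67938 / 77015 × 100 = 88.2140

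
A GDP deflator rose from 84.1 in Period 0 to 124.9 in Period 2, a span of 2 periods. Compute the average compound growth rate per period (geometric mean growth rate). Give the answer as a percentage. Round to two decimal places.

Growth factor = (124.9/84.1)^(1/2) = (1.485137)^(1/2) = 1.218662
Growth rate = 1.218662 − 1 = 0.218662 = 21.8662%

21.87%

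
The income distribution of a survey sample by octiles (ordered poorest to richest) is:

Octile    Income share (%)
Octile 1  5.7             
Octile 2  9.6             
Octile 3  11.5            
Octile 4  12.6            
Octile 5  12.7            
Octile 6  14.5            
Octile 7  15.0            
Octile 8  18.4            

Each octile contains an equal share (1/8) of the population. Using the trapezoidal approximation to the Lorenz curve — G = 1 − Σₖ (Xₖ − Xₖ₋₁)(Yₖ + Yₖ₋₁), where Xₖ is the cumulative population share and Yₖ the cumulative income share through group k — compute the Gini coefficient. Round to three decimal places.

0.156

Cumulative income shares Yₖ: 0.0570, 0.1530, 0.2680, 0.3940, 0.5210, 0.6660, 0.8160, 1.0000
Σ (Xₖ−Xₖ₋₁)(Yₖ+Yₖ₋₁) = (1/8)(0.0570+0.0000) + (1/8)(0.1530+0.0570) + (1/8)(0.2680+0.1530) + (1/8)(0.3940+0.2680) + (1/8)(0.5210+0.3940) + (1/8)(0.6660+0.5210) + (1/8)(0.8160+0.6660) + (1/8)(1.0000+0.8160)
  = 0.0071 + 0.0262 + 0.0526 + 0.0828 + 0.1144 + 0.1484 + 0.1853 + 0.2270 = 0.8438
G = 1 − 0.8438 = 0.1562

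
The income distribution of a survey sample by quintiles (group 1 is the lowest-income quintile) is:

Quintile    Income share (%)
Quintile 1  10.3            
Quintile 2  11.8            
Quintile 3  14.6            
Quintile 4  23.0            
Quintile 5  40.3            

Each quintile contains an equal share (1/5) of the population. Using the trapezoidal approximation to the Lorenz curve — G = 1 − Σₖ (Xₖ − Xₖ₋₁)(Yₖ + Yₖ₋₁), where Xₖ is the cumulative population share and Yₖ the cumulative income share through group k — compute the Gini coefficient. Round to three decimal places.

0.285

Cumulative income shares Yₖ: 0.1030, 0.2210, 0.3670, 0.5970, 1.0000
Σ (Xₖ−Xₖ₋₁)(Yₖ+Yₖ₋₁) = (1/5)(0.1030+0.0000) + (1/5)(0.2210+0.1030) + (1/5)(0.3670+0.2210) + (1/5)(0.5970+0.3670) + (1/5)(1.0000+0.5970)
  = 0.0206 + 0.0648 + 0.1176 + 0.1928 + 0.3194 = 0.7152
G = 1 − 0.7152 = 0.2848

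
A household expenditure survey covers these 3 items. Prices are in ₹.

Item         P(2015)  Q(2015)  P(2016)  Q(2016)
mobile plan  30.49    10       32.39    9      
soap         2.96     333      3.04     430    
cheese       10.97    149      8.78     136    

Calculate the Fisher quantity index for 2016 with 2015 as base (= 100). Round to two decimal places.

Laspeyres component (base-period weights):
ΣP(2015)Q(2016) = 30.49×9 + 2.96×430 + 10.97×136 = 274.41 + 1272.8 + 1491.92 = 3039.13
ΣP(2015)Q(2015) = 30.49×10 + 2.96×333 + 10.97×149 = 304.9 + 985.68 + 1634.53 = 2925.11
L = 3039.13 / 2925.11 × 100 = 103.8980
Paasche component (current-period weights):
ΣP(2016)Q(2016) = 32.39×9 + 3.04×430 + 8.78×136 = 291.51 + 1307.2 + 1194.08 = 2792.79
ΣP(2016)Q(2015) = 32.39×10 + 3.04×333 + 8.78×149 = 323.9 + 1012.32 + 1308.22 = 2644.44
P = 2792.79 / 2644.44 × 100 = 105.6099
Fisher = √(L × P) = √(103.8980 × 105.6099) = 104.7504

104.75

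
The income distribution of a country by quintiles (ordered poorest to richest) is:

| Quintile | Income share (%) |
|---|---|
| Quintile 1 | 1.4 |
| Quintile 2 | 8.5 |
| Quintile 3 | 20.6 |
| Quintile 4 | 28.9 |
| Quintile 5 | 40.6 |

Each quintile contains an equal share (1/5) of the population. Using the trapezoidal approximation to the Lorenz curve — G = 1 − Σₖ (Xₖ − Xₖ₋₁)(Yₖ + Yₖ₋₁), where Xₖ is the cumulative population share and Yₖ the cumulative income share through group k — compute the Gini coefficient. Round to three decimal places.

0.395

Cumulative income shares Yₖ: 0.0140, 0.0990, 0.3050, 0.5940, 1.0000
Σ (Xₖ−Xₖ₋₁)(Yₖ+Yₖ₋₁) = (1/5)(0.0140+0.0000) + (1/5)(0.0990+0.0140) + (1/5)(0.3050+0.0990) + (1/5)(0.5940+0.3050) + (1/5)(1.0000+0.5940)
  = 0.0028 + 0.0226 + 0.0808 + 0.1798 + 0.3188 = 0.6048
G = 1 − 0.6048 = 0.3952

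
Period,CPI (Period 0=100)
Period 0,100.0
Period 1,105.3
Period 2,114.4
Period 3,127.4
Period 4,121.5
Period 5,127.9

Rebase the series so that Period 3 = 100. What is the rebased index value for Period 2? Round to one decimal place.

89.8

Rebased(Period 2) = 114.4 / 127.4 × 100 = 89.7959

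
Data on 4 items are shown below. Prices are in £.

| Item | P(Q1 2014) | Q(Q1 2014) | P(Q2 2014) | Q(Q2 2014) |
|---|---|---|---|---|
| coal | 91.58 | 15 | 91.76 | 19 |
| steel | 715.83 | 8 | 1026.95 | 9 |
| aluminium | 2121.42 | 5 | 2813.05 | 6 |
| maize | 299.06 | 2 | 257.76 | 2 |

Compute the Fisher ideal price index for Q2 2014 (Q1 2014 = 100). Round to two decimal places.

Laspeyres component (base-period weights):
ΣP(Q2 2014)Q(Q1 2014) = 91.76×15 + 1026.95×8 + 2813.05×5 + 257.76×2 = 1376.4 + 8215.6 + 14065.25 + 515.52 = 24172.77
ΣP(Q1 2014)Q(Q1 2014) = 91.58×15 + 715.83×8 + 2121.42×5 + 299.06×2 = 1373.7 + 5726.64 + 10607.1 + 598.12 = 18305.56
L = 24172.77 / 18305.56 × 100 = 132.0515
Paasche component (current-period weights):
ΣP(Q2 2014)Q(Q2 2014) = 91.76×19 + 1026.95×9 + 2813.05×6 + 257.76×2 = 1743.44 + 9242.55 + 16878.3 + 515.52 = 28379.81
ΣP(Q1 2014)Q(Q2 2014) = 91.58×19 + 715.83×9 + 2121.42×6 + 299.06×2 = 1740.02 + 6442.47 + 12728.52 + 598.12 = 21509.13
P = 28379.81 / 21509.13 × 100 = 131.9431
Fisher = √(L × P) = √(132.0515 × 131.9431) = 131.9973

132.00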